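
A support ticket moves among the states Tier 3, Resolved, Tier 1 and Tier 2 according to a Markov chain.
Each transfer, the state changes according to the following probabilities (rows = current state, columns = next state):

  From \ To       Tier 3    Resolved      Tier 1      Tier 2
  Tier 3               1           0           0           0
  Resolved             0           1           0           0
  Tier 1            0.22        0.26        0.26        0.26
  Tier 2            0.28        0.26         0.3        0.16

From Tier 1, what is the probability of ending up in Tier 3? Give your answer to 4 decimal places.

Let h(s) be the probability of absorption at Tier 3 starting from transient state s. Then h(Tier 3) = 1 and h(Resolved) = 0. By first-step analysis:
h(Tier 1) = 0.22·1 + 0.26·0 + 0.26·h(Tier 1) + 0.26·h(Tier 2)
h(Tier 2) = 0.28·1 + 0.26·0 + 0.3·h(Tier 1) + 0.16·h(Tier 2)
Solving: h(Tier 1) = 0.4739, h(Tier 2) = 0.5026.
Starting from Tier 1, the probability is 0.4739.

0.4739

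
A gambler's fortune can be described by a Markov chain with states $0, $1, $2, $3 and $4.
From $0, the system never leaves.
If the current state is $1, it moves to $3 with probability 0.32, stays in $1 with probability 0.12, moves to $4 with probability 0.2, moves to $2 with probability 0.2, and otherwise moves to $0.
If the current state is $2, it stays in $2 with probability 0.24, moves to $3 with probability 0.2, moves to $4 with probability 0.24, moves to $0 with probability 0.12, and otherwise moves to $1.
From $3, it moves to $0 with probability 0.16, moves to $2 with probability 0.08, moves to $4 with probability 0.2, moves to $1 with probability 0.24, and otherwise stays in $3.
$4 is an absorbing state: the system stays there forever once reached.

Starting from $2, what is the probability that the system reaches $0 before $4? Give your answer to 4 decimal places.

Let h(s) be the probability of absorption at $0 starting from transient state s. Then h($0) = 1 and h($4) = 0. By first-step analysis:
h($1) = 0.16·1 + 0.12·h($1) + 0.2·h($2) + 0.32·h($3) + 0.2·0
h($2) = 0.12·1 + 0.2·h($1) + 0.24·h($2) + 0.2·h($3) + 0.24·0
h($3) = 0.16·1 + 0.24·h($1) + 0.08·h($2) + 0.32·h($3) + 0.2·0
Solving: h($1) = 0.4255, h($2) = 0.3832, h($3) = 0.4305.
Starting from $2, the probability is 0.3832.

0.3832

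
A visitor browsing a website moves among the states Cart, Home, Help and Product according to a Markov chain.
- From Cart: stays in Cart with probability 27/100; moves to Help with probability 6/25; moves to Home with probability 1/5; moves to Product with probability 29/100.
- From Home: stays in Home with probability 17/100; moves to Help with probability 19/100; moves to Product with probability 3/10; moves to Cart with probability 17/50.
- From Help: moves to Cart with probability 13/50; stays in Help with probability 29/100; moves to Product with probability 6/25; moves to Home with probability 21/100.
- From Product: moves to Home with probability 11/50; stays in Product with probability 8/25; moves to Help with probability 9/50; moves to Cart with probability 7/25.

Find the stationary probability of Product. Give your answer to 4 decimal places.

0.2895

Let the stationary distribution be π with π = πP and π_1 + π_2 + π_3 + π_4 = 1.
π_1 = 0.27·π_1 + 0.34·π_2 + 0.26·π_3 + 0.28·π_4
π_2 = 0.2·π_1 + 0.17·π_2 + 0.21·π_3 + 0.22·π_4
π_3 = 0.24·π_1 + 0.19·π_2 + 0.29·π_3 + 0.18·π_4
Solving with the normalization constraint gives π = (0.2848, 0.2020, 0.2237, 0.2895).
So the stationary probability of Product is 0.2895.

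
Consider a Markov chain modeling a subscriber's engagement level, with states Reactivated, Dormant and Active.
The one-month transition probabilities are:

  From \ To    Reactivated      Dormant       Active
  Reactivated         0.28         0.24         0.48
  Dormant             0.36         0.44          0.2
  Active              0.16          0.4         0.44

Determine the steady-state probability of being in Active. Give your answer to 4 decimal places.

0.3613

Let the stationary distribution be π with π = πP and π_1 + π_2 + π_3 = 1.
π_1 = 0.28·π_1 + 0.36·π_2 + 0.16·π_3
π_2 = 0.24·π_1 + 0.44·π_2 + 0.4·π_3
Solving with the normalization constraint gives π = (0.2664, 0.3723, 0.3613).
So the stationary probability of Active is 0.3613.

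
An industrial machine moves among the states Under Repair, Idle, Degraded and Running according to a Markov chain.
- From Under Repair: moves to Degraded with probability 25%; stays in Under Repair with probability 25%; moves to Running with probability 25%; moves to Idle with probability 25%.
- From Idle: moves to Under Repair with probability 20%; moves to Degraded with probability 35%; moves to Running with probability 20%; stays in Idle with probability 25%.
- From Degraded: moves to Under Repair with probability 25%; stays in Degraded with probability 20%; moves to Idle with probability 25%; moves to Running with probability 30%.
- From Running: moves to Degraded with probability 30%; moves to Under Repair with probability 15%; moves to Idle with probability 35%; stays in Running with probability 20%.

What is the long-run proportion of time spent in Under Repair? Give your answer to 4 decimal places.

0.2125

Let the stationary distribution be π with π = πP and π_1 + π_2 + π_3 + π_4 = 1.
π_1 = 0.25·π_1 + 0.2·π_2 + 0.25·π_3 + 0.15·π_4
π_2 = 0.25·π_1 + 0.25·π_2 + 0.25·π_3 + 0.35·π_4
π_3 = 0.25·π_1 + 0.35·π_2 + 0.2·π_3 + 0.3·π_4
Solving with the normalization constraint gives π = (0.2125, 0.2738, 0.2755, 0.2382).
So the stationary probability of Under Repair is 0.2125.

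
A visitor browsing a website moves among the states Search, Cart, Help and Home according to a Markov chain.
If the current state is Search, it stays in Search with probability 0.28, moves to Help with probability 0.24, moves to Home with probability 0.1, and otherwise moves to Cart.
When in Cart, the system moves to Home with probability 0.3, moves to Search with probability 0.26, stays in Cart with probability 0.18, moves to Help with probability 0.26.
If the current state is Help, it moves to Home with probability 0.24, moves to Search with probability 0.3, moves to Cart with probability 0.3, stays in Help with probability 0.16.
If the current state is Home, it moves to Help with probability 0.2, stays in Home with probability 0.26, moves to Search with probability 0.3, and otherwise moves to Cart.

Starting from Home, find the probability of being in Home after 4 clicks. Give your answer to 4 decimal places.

Propagate the distribution vector 4 clicks from Home.
After 0 clicks: (0.0000, 0.0000, 0.0000, 1.0000)
After 1 click: (0.3000, 0.2400, 0.2000, 0.2600)
After 2 clicks: (0.2844, 0.2796, 0.2184, 0.2176)
After 3 clicks: (0.2831, 0.2761, 0.2194, 0.2213)
After 4 clicks: (0.2833, 0.2762, 0.2191, 0.2214)
P(in Home after 4 clicks) = 0.2214

0.2214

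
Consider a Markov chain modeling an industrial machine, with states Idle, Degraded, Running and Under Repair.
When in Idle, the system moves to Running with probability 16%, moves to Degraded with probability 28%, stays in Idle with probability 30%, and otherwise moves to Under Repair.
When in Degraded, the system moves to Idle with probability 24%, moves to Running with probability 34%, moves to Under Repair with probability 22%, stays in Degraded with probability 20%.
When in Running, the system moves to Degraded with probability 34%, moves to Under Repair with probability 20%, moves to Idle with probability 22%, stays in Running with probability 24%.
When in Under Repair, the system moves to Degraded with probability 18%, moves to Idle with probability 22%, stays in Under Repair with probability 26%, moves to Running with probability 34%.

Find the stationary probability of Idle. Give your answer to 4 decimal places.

0.2446

Let the stationary distribution be π with π = πP and π_1 + π_2 + π_3 + π_4 = 1.
π_1 = 0.3·π_1 + 0.24·π_2 + 0.22·π_3 + 0.22·π_4
π_2 = 0.28·π_1 + 0.2·π_2 + 0.34·π_3 + 0.18·π_4
π_3 = 0.16·π_1 + 0.34·π_2 + 0.24·π_3 + 0.34·π_4
Solving with the normalization constraint gives π = (0.2446, 0.2526, 0.2691, 0.2338).
So the stationary probability of Idle is 0.2446.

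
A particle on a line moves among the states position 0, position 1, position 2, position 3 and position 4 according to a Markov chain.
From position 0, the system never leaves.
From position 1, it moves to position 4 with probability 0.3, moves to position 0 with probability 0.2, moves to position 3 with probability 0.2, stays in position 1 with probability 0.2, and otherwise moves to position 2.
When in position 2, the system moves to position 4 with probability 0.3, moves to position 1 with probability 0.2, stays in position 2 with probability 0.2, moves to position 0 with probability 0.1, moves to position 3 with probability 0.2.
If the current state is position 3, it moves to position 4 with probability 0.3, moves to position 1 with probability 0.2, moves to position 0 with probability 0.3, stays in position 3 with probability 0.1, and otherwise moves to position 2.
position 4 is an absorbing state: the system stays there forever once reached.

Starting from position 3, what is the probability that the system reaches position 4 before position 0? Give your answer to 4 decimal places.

Let h(s) be the probability of absorption at position 4 starting from transient state s. Then h(position 4) = 1 and h(position 0) = 0. By first-step analysis:
h(position 1) = 0.2·0 + 0.2·h(position 1) + 0.1·h(position 2) + 0.2·h(position 3) + 0.3·1
h(position 2) = 0.1·0 + 0.2·h(position 1) + 0.2·h(position 2) + 0.2·h(position 3) + 0.3·1
h(position 3) = 0.3·0 + 0.2·h(position 1) + 0.1·h(position 2) + 0.1·h(position 3) + 0.3·1
Solving: h(position 1) = 0.5916, h(position 2) = 0.6574, h(position 3) = 0.5378.
Starting from position 3, the probability is 0.5378.

0.5378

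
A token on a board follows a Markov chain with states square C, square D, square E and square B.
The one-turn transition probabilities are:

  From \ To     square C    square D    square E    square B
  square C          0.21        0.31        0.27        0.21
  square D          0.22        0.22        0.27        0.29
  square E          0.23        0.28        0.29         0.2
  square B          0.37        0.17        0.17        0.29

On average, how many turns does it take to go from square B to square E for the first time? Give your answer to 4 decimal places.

4.5208

Let t(s) be the expected number of turns to first reach square E from state s, with t(square E) = 0. Conditioning on the first turn:
t(square C) = 1 + 0.21·t(square C) + 0.31·t(square D) + 0.21·t(square B)
t(square D) = 1 + 0.22·t(square C) + 0.22·t(square D) + 0.29·t(square B)
t(square B) = 1 + 0.37·t(square C) + 0.17·t(square D) + 0.29·t(square B)
Solving: t(square C) = 4.0820, t(square D) = 4.1142, t(square B) = 4.5208.
Expected turns from square B to square E: 4.5208.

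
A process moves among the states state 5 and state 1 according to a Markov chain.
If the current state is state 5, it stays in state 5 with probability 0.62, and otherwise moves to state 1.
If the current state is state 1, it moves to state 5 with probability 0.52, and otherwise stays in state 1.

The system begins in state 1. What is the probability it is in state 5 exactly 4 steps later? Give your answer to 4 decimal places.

Propagate the distribution vector 4 steps from state 1.
After 0 steps: (0.0000, 1.0000)
After 1 step: (0.5200, 0.4800)
After 2 steps: (0.5720, 0.4280)
After 3 steps: (0.5772, 0.4228)
After 4 steps: (0.5777, 0.4223)
P(in state 5 after 4 steps) = 0.5777

0.5777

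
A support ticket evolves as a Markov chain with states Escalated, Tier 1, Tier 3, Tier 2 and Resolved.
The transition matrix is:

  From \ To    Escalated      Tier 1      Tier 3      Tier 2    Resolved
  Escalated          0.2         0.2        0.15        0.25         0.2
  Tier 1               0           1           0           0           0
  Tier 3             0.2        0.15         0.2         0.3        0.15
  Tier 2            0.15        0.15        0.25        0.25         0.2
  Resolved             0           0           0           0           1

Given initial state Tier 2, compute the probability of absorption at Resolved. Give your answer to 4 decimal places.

Let h(s) be the probability of absorption at Resolved starting from transient state s. Then h(Resolved) = 1 and h(Tier 1) = 0. By first-step analysis:
h(Escalated) = 0.2·h(Escalated) + 0.2·0 + 0.15·h(Tier 3) + 0.25·h(Tier 2) + 0.2·1
h(Tier 3) = 0.2·h(Escalated) + 0.15·0 + 0.2·h(Tier 3) + 0.3·h(Tier 2) + 0.15·1
h(Tier 2) = 0.15·h(Escalated) + 0.15·0 + 0.25·h(Tier 3) + 0.25·h(Tier 2) + 0.2·1
Solving: h(Escalated) = 0.5176, h(Tier 3) = 0.5208, h(Tier 2) = 0.5438.
Starting from Tier 2, the probability is 0.5438.

0.5438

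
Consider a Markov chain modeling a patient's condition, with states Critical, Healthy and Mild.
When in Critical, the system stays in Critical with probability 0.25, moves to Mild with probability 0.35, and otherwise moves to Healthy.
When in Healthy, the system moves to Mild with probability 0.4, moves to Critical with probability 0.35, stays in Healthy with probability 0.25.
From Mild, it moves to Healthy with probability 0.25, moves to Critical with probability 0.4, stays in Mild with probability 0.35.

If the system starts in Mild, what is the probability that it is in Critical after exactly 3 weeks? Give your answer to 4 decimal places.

Propagate the distribution vector 3 weeks from Mild.
After 0 weeks: (0.0000, 0.0000, 1.0000)
After 1 week: (0.4000, 0.2500, 0.3500)
After 2 weeks: (0.3275, 0.3100, 0.3625)
After 3 weeks: (0.3354, 0.2991, 0.3655)
P(in Critical after 3 weeks) = 0.3354

0.3354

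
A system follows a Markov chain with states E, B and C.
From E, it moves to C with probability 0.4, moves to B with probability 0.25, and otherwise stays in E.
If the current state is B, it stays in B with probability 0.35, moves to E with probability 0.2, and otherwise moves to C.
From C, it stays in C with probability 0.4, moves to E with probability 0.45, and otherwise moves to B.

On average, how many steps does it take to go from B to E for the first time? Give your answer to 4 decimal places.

3.2558

Let t(s) be the expected number of steps to first reach E from state s, with t(E) = 0. Conditioning on the first step:
t(B) = 1 + 0.35·t(B) + 0.45·t(C)
t(C) = 1 + 0.15·t(B) + 0.4·t(C)
Solving: t(B) = 3.2558, t(C) = 2.4806.
Expected steps from B to E: 3.2558.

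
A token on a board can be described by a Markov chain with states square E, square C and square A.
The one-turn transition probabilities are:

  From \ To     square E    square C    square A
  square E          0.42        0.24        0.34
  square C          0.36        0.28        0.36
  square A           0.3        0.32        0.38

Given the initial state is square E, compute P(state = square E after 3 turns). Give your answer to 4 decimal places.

0.3604

Propagate the distribution vector 3 turns from square E.
After 0 turns: (1.0000, 0.0000, 0.0000)
After 1 turn: (0.4200, 0.2400, 0.3400)
After 2 turns: (0.3648, 0.2768, 0.3584)
After 3 turns: (0.3604, 0.2797, 0.3599)
P(in square E after 3 turns) = 0.3604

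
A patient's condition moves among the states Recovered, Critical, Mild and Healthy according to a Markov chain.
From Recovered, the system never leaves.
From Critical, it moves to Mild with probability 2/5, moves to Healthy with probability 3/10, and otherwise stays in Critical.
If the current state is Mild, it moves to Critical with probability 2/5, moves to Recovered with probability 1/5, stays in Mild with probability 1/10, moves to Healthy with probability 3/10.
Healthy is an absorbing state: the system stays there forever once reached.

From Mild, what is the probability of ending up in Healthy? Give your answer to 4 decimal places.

0.7021

Let h(s) be the probability of absorption at Healthy starting from transient state s. Then h(Healthy) = 1 and h(Recovered) = 0. By first-step analysis:
h(Critical) = 0.3·h(Critical) + 0.4·h(Mild) + 0.3·1
h(Mild) = 0.2·0 + 0.4·h(Critical) + 0.1·h(Mild) + 0.3·1
Solving: h(Critical) = 0.8298, h(Mild) = 0.7021.
Starting from Mild, the probability is 0.7021.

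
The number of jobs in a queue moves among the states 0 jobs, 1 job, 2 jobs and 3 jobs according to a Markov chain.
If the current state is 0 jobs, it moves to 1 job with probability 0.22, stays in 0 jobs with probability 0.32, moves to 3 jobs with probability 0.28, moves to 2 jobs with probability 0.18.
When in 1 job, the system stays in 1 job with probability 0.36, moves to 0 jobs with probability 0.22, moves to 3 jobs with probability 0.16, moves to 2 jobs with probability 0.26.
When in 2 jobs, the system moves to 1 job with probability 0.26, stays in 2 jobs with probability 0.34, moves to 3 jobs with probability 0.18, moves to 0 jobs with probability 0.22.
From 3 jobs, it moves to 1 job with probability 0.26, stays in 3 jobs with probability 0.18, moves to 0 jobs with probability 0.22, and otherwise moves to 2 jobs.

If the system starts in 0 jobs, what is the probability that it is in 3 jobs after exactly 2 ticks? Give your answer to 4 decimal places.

Propagate the distribution vector 2 ticks from 0 jobs.
After 0 ticks: (1.0000, 0.0000, 0.0000, 0.0000)
After 1 tick: (0.3200, 0.2200, 0.1800, 0.2800)
After 2 ticks: (0.2520, 0.2692, 0.2712, 0.2076)
P(in 3 jobs after 2 ticks) = 0.2076

0.2076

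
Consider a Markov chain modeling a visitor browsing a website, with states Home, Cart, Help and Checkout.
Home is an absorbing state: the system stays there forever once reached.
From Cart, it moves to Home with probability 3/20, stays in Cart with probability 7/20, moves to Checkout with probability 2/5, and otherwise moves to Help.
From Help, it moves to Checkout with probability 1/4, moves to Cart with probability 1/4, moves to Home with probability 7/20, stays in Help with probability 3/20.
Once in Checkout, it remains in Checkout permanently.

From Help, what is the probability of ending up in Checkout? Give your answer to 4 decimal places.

Let h(s) be the probability of absorption at Checkout starting from transient state s. Then h(Checkout) = 1 and h(Home) = 0. By first-step analysis:
h(Cart) = 0.15·0 + 0.35·h(Cart) + 0.1·h(Help) + 0.4·1
h(Help) = 0.35·0 + 0.25·h(Cart) + 0.15·h(Help) + 0.25·1
Solving: h(Cart) = 0.6919, h(Help) = 0.4976.
Starting from Help, the probability is 0.4976.

0.4976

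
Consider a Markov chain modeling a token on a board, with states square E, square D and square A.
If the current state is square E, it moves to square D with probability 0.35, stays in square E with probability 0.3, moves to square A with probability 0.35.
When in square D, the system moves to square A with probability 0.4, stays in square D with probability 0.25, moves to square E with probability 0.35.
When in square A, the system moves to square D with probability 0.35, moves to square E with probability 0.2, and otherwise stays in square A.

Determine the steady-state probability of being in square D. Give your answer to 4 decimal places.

Let the stationary distribution be π with π = πP and π_1 + π_2 + π_3 = 1.
π_1 = 0.3·π_1 + 0.35·π_2 + 0.2·π_3
π_2 = 0.35·π_1 + 0.25·π_2 + 0.35·π_3
Solving with the normalization constraint gives π = (0.2753, 0.3182, 0.4066).
So the stationary probability of square D is 0.3182.

0.3182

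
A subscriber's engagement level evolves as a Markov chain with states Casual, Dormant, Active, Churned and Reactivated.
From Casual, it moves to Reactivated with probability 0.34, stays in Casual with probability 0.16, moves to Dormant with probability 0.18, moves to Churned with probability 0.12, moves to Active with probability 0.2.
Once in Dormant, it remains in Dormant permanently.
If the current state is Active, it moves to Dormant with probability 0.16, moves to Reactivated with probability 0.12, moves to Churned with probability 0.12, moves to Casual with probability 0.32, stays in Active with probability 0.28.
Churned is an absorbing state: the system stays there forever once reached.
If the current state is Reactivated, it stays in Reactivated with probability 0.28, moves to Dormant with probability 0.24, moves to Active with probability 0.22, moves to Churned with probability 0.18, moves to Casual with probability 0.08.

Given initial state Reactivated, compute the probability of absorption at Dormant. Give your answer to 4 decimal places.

Let h(s) be the probability of absorption at Dormant starting from transient state s. Then h(Dormant) = 1 and h(Churned) = 0. By first-step analysis:
h(Casual) = 0.16·h(Casual) + 0.18·1 + 0.2·h(Active) + 0.12·0 + 0.34·h(Reactivated)
h(Active) = 0.32·h(Casual) + 0.16·1 + 0.28·h(Active) + 0.12·0 + 0.12·h(Reactivated)
h(Reactivated) = 0.08·h(Casual) + 0.24·1 + 0.22·h(Active) + 0.18·0 + 0.28·h(Reactivated)
Solving: h(Casual) = 0.5845, h(Active) = 0.5778, h(Reactivated) = 0.5748.
Starting from Reactivated, the probability is 0.5748.

0.5748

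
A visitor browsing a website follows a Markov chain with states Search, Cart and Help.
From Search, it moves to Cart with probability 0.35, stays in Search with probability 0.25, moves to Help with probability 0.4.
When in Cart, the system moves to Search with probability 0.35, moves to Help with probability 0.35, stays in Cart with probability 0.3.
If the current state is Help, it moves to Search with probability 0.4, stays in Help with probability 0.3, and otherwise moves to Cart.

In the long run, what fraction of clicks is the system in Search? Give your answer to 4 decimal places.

Let the stationary distribution be π with π = πP and π_1 + π_2 + π_3 = 1.
π_1 = 0.25·π_1 + 0.35·π_2 + 0.4·π_3
π_2 = 0.35·π_1 + 0.3·π_2 + 0.3·π_3
Solving with the normalization constraint gives π = (0.3341, 0.3167, 0.3492).
So the stationary probability of Search is 0.3341.

0.3341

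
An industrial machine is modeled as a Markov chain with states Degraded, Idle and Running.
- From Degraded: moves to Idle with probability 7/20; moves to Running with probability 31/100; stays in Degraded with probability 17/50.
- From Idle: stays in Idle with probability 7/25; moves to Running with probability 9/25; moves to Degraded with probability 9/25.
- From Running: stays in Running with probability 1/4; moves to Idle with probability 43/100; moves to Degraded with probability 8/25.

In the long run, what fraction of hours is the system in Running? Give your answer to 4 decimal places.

0.3090

Let the stationary distribution be π with π = πP and π_1 + π_2 + π_3 = 1.
π_1 = 0.34·π_1 + 0.36·π_2 + 0.32·π_3
π_2 = 0.35·π_1 + 0.28·π_2 + 0.43·π_3
Solving with the normalization constraint gives π = (0.3408, 0.3502, 0.3090).
So the stationary probability of Running is 0.3090.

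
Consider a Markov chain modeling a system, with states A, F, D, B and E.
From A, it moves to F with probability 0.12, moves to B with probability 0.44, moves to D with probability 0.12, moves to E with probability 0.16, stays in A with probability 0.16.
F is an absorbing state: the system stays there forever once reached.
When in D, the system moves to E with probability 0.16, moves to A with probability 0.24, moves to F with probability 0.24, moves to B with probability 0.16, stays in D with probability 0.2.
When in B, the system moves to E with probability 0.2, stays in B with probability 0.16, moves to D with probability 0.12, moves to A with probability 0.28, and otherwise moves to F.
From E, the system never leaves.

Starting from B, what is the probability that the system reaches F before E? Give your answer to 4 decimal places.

Let h(s) be the probability of absorption at F starting from transient state s. Then h(F) = 1 and h(E) = 0. By first-step analysis:
h(A) = 0.16·h(A) + 0.12·1 + 0.12·h(D) + 0.44·h(B) + 0.16·0
h(D) = 0.24·h(A) + 0.24·1 + 0.2·h(D) + 0.16·h(B) + 0.16·0
h(B) = 0.28·h(A) + 0.24·1 + 0.12·h(D) + 0.16·h(B) + 0.2·0
Solving: h(A) = 0.5013, h(D) = 0.5568, h(B) = 0.5323.
Starting from B, the probability is 0.5323.

0.5323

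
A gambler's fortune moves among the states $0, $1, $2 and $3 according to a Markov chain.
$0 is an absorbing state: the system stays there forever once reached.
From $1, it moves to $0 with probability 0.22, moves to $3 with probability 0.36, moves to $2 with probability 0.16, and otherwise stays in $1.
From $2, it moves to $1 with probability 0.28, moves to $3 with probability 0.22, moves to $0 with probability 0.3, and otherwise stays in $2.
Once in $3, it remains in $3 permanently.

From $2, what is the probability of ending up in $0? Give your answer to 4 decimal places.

0.5183

Let h(s) be the probability of absorption at $0 starting from transient state s. Then h($0) = 1 and h($3) = 0. By first-step analysis:
h($1) = 0.22·1 + 0.26·h($1) + 0.16·h($2) + 0.36·0
h($2) = 0.3·1 + 0.28·h($1) + 0.2·h($2) + 0.22·0
Solving: h($1) = 0.4094, h($2) = 0.5183.
Starting from $2, the probability is 0.5183.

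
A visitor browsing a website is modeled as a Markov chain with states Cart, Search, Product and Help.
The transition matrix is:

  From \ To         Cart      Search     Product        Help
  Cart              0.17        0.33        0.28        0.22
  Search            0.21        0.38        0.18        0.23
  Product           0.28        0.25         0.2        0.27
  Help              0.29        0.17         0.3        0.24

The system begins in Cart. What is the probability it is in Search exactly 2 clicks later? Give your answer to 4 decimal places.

0.2889

Propagate the distribution vector 2 clicks from Cart.
After 0 clicks: (1.0000, 0.0000, 0.0000, 0.0000)
After 1 click: (0.1700, 0.3300, 0.2800, 0.2200)
After 2 clicks: (0.2404, 0.2889, 0.2290, 0.2417)
P(in Search after 2 clicks) = 0.2889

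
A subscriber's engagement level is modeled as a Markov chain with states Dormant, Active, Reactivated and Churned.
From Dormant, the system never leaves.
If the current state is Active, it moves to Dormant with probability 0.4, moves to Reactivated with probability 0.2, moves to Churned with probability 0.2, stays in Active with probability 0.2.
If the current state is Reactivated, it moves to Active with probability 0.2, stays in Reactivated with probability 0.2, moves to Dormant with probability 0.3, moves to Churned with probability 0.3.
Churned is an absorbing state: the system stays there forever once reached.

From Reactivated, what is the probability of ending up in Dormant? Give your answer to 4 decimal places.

Let h(s) be the probability of absorption at Dormant starting from transient state s. Then h(Dormant) = 1 and h(Churned) = 0. By first-step analysis:
h(Active) = 0.4·1 + 0.2·h(Active) + 0.2·h(Reactivated) + 0.2·0
h(Reactivated) = 0.3·1 + 0.2·h(Active) + 0.2·h(Reactivated) + 0.3·0
Solving: h(Active) = 0.6333, h(Reactivated) = 0.5333.
Starting from Reactivated, the probability is 0.5333.

0.5333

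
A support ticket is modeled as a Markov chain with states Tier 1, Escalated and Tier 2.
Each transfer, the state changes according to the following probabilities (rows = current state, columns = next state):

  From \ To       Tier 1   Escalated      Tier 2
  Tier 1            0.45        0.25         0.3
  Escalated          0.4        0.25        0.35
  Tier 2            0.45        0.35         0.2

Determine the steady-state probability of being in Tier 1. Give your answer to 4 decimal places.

0.4361

Let the stationary distribution be π with π = πP and π_1 + π_2 + π_3 = 1.
π_1 = 0.45·π_1 + 0.4·π_2 + 0.45·π_3
π_2 = 0.25·π_1 + 0.25·π_2 + 0.35·π_3
Solving with the normalization constraint gives π = (0.4361, 0.2785, 0.2854).
So the stationary probability of Tier 1 is 0.4361.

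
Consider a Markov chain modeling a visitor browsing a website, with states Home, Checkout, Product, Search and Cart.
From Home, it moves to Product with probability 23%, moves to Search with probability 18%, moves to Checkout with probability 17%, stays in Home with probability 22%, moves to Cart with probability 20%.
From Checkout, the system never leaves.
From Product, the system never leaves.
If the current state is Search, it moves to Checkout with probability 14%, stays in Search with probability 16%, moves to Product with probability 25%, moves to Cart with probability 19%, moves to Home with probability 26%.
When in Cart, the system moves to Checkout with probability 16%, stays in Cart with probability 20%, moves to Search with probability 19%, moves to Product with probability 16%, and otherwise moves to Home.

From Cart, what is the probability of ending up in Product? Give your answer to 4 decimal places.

0.5508

Let h(s) be the probability of absorption at Product starting from transient state s. Then h(Product) = 1 and h(Checkout) = 0. By first-step analysis:
h(Home) = 0.22·h(Home) + 0.17·0 + 0.23·1 + 0.18·h(Search) + 0.2·h(Cart)
h(Search) = 0.26·h(Home) + 0.14·0 + 0.25·1 + 0.16·h(Search) + 0.19·h(Cart)
h(Cart) = 0.29·h(Home) + 0.16·0 + 0.16·1 + 0.19·h(Search) + 0.2·h(Cart)
Solving: h(Home) = 0.5746, h(Search) = 0.6000, h(Cart) = 0.5508.
Starting from Cart, the probability is 0.5508.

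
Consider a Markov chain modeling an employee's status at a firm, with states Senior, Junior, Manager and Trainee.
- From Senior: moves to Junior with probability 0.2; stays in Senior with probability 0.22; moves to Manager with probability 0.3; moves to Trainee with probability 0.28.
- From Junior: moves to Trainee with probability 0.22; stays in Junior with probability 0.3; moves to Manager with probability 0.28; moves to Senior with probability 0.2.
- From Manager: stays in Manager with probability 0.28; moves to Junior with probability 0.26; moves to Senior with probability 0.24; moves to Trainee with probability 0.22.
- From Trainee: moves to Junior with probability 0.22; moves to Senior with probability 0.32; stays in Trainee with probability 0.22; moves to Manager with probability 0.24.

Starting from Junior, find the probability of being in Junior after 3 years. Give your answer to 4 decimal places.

Propagate the distribution vector 3 years from Junior.
After 0 years: (0.0000, 1.0000, 0.0000, 0.0000)
After 1 year: (0.2000, 0.3000, 0.2800, 0.2200)
After 2 years: (0.2416, 0.2512, 0.2752, 0.2320)
After 3 years: (0.2437, 0.2463, 0.2756, 0.2345)
P(in Junior after 3 years) = 0.2463

0.2463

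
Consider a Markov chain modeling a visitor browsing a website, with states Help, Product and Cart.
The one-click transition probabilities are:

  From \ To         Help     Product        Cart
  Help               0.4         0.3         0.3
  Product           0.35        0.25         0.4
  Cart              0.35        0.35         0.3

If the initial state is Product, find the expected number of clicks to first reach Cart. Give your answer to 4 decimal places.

Let t(s) be the expected number of clicks to first reach Cart from state s, with t(Cart) = 0. Conditioning on the first click:
t(Help) = 1 + 0.4·t(Help) + 0.3·t(Product)
t(Product) = 1 + 0.35·t(Help) + 0.25·t(Product)
Solving: t(Help) = 3.0435, t(Product) = 2.7536.
Expected clicks from Product to Cart: 2.7536.

2.7536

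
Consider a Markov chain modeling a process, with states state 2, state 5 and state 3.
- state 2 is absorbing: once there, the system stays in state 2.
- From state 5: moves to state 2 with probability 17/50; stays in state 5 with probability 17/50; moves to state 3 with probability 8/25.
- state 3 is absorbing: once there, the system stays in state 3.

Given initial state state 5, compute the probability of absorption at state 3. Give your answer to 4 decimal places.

0.4848

Let h(s) be the probability of absorption at state 3 starting from transient state s. Then h(state 3) = 1 and h(state 2) = 0. By first-step analysis:
h(state 5) = 0.34·0 + 0.34·h(state 5) + 0.32·1
Solving: h(state 5) = 0.4848.
Starting from state 5, the probability is 0.4848.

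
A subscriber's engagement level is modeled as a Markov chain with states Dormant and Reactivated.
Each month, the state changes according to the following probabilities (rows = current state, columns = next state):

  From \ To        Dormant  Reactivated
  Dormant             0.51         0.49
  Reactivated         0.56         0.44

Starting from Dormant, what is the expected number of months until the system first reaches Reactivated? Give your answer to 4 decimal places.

2.0408

Let t(s) be the expected number of months to first reach Reactivated from state s, with t(Reactivated) = 0. Conditioning on the first month:
t(Dormant) = 1 + 0.51·t(Dormant)
Solving: t(Dormant) = 2.0408.
Expected months from Dormant to Reactivated: 2.0408.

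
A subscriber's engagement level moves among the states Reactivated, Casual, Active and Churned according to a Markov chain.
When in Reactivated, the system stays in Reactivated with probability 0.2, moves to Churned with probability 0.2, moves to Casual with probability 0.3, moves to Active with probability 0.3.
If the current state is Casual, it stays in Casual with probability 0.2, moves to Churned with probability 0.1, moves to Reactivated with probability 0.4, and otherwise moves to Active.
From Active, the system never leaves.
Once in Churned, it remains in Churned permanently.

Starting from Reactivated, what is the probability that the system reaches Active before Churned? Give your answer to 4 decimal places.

Let h(s) be the probability of absorption at Active starting from transient state s. Then h(Active) = 1 and h(Churned) = 0. By first-step analysis:
h(Reactivated) = 0.2·h(Reactivated) + 0.3·h(Casual) + 0.3·1 + 0.2·0
h(Casual) = 0.4·h(Reactivated) + 0.2·h(Casual) + 0.3·1 + 0.1·0
Solving: h(Reactivated) = 0.6346, h(Casual) = 0.6923.
Starting from Reactivated, the probability is 0.6346.

0.6346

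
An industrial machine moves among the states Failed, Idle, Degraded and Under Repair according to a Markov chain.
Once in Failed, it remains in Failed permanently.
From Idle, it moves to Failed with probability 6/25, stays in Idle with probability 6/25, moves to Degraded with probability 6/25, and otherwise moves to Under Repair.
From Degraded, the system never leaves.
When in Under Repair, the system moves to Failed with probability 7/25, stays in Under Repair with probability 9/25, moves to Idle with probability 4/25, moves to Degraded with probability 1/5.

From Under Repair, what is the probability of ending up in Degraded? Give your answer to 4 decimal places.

0.4312

Let h(s) be the probability of absorption at Degraded starting from transient state s. Then h(Degraded) = 1 and h(Failed) = 0. By first-step analysis:
h(Idle) = 0.24·0 + 0.24·h(Idle) + 0.24·1 + 0.28·h(Under Repair)
h(Under Repair) = 0.28·0 + 0.16·h(Idle) + 0.2·1 + 0.36·h(Under Repair)
Solving: h(Idle) = 0.4746, h(Under Repair) = 0.4312.
Starting from Under Repair, the probability is 0.4312.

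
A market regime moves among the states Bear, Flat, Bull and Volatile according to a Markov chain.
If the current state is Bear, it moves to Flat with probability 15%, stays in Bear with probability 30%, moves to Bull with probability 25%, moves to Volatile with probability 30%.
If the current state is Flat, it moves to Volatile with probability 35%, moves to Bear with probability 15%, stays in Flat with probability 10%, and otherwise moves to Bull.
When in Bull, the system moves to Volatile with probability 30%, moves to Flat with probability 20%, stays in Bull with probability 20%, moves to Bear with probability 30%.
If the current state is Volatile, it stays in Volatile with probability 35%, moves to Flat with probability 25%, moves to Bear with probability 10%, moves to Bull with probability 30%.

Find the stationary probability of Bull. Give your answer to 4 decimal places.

Let the stationary distribution be π with π = πP and π_1 + π_2 + π_3 + π_4 = 1.
π_1 = 0.3·π_1 + 0.15·π_2 + 0.3·π_3 + 0.1·π_4
π_2 = 0.15·π_1 + 0.1·π_2 + 0.2·π_3 + 0.25·π_4
π_3 = 0.25·π_1 + 0.4·π_2 + 0.2·π_3 + 0.3·π_4
Solving with the normalization constraint gives π = (0.2068, 0.1872, 0.2803, 0.3256).
So the stationary probability of Bull is 0.2803.

0.2803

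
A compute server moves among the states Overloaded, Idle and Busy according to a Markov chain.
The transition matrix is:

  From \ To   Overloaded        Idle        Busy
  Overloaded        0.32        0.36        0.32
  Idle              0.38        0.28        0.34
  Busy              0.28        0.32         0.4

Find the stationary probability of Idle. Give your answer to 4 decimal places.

Let the stationary distribution be π with π = πP and π_1 + π_2 + π_3 = 1.
π_1 = 0.32·π_1 + 0.38·π_2 + 0.28·π_3
π_2 = 0.36·π_1 + 0.28·π_2 + 0.32·π_3
Solving with the normalization constraint gives π = (0.3250, 0.3202, 0.3548).
So the stationary probability of Idle is 0.3202.

0.3202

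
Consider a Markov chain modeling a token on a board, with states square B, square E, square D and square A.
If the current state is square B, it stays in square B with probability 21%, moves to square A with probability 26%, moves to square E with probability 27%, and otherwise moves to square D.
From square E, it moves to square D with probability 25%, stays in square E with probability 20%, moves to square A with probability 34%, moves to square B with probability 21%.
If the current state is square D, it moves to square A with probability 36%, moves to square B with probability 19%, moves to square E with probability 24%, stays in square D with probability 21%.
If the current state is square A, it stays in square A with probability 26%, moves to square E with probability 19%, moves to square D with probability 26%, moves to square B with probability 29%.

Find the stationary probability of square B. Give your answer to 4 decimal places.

Let the stationary distribution be π with π = πP and π_1 + π_2 + π_3 + π_4 = 1.
π_1 = 0.21·π_1 + 0.21·π_2 + 0.19·π_3 + 0.29·π_4
π_2 = 0.27·π_1 + 0.2·π_2 + 0.24·π_3 + 0.19·π_4
π_3 = 0.26·π_1 + 0.25·π_2 + 0.21·π_3 + 0.26·π_4
Solving with the normalization constraint gives π = (0.2293, 0.2228, 0.2455, 0.3024).
So the stationary probability of square B is 0.2293.

0.2293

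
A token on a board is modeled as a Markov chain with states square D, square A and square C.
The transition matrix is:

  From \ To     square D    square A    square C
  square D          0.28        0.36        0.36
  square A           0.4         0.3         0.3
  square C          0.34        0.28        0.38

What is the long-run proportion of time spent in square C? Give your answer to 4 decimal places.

0.3482

Let the stationary distribution be π with π = πP and π_1 + π_2 + π_3 = 1.
π_1 = 0.28·π_1 + 0.4·π_2 + 0.34·π_3
π_2 = 0.36·π_1 + 0.3·π_2 + 0.28·π_3
Solving with the normalization constraint gives π = (0.3385, 0.3133, 0.3482).
So the stationary probability of square C is 0.3482.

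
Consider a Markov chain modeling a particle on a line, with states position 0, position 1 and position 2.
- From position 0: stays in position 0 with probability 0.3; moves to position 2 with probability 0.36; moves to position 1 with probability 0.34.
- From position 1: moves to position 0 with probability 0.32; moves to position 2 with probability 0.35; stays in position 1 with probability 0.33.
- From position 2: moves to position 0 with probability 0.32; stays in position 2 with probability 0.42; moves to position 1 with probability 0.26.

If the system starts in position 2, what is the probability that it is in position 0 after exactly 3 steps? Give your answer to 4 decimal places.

0.3137

Propagate the distribution vector 3 steps from position 2.
After 0 steps: (0.0000, 0.0000, 1.0000)
After 1 step: (0.3200, 0.2600, 0.4200)
After 2 steps: (0.3136, 0.3038, 0.3826)
After 3 steps: (0.3137, 0.3064, 0.3799)
P(in position 0 after 3 steps) = 0.3137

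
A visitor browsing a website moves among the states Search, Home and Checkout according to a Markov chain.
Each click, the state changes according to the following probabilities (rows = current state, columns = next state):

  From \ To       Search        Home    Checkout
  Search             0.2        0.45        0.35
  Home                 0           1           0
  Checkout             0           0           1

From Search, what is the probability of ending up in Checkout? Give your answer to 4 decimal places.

0.4375

Let h(s) be the probability of absorption at Checkout starting from transient state s. Then h(Checkout) = 1 and h(Home) = 0. By first-step analysis:
h(Search) = 0.2·h(Search) + 0.45·0 + 0.35·1
Solving: h(Search) = 0.4375.
Starting from Search, the probability is 0.4375.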